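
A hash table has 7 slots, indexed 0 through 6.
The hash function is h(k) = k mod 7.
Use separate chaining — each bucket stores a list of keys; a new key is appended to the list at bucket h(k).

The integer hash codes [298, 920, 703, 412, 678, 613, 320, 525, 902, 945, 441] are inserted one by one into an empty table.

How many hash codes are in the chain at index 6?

Insert 298: h=4, bucket 4 empty → new chain.
Insert 920: h=3, bucket 3 empty → new chain.
Insert 703: h=3, bucket 3 nonempty → append to chain.
Insert 412: h=6, bucket 6 empty → new chain.
Insert 678: h=6, bucket 6 nonempty → append to chain.
Insert 613: h=4, bucket 4 nonempty → append to chain.
Insert 320: h=5, bucket 5 empty → new chain.
Insert 525: h=0, bucket 0 empty → new chain.
Insert 902: h=6, bucket 6 nonempty → append to chain.
Insert 945: h=0, bucket 0 nonempty → append to chain.
Insert 441: h=0, bucket 0 nonempty → append to chain.
Final buckets:
0: 525 -> 945 -> 441
1: -
2: -
3: 920 -> 703
4: 298 -> 613
5: 320
6: 412 -> 678 -> 902

3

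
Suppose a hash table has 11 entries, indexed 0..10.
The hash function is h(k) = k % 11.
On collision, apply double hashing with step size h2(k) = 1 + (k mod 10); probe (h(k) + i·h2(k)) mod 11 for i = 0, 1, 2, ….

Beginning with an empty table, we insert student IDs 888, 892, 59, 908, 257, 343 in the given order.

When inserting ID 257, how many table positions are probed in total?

3

888: h=8 => slot 8
892: h=1 => slot 1
59: h=4 => slot 4
908: h=6 => slot 6
257: h=4, h2=8, probe 4,1,9 => slot 9
343: h=2 => slot 2
Table: [∅, 892, 343, ∅, 59, ∅, 908, ∅, 888, 257, ∅]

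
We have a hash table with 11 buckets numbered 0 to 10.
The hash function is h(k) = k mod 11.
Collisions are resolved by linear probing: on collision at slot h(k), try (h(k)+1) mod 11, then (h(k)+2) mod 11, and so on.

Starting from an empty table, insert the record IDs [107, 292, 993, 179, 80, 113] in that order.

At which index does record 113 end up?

107: h=8 => slot 8
292: h=6 => slot 6
993: h=3 => slot 3
179: h=3, probe 3,4 => slot 4
80: h=3, probe 3,4,5 => slot 5
113: h=3, probe 3,4,5,6,7 => slot 7
Table: [_, _, _, 993, 179, 80, 292, 113, 107, _, _]

7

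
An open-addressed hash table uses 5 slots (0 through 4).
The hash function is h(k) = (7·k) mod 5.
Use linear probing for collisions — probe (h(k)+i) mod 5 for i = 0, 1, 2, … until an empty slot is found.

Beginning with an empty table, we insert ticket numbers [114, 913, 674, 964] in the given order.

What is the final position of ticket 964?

0

Insert 114: h=3, slot 3 empty => index 3.
Insert 913: h=1, slot 1 empty => index 1.
Insert 674: h=3, slot 3 occupied => index 4.
Insert 964: h=3, slots 3,4 occupied => index 0.
Table: [964, 913, _, 114, 674]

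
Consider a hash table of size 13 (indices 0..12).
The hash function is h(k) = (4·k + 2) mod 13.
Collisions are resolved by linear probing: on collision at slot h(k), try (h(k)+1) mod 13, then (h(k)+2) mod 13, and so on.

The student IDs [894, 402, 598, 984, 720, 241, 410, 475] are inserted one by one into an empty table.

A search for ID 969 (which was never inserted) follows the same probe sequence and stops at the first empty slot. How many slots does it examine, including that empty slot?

894 hashes to 3; slot 3 is free -> place at 3.
402 hashes to 11; slot 11 is free -> place at 11.
598 hashes to 2; slot 2 is free -> place at 2.
984 hashes to 12; slot 12 is free -> place at 12.
720 hashes to 9; slot 9 is free -> place at 9.
241 hashes to 4; slot 4 is free -> place at 4.
410 hashes to 4; 4 taken -> place at 5.
475 hashes to 4; 4,5 taken -> place at 6.
Table: [∅, ∅, 598, 894, 241, 410, 475, ∅, ∅, 720, ∅, 402, 984]
Lookup 969: h=4, probe 4,5,6,7 → slot 7 empty, not found.

4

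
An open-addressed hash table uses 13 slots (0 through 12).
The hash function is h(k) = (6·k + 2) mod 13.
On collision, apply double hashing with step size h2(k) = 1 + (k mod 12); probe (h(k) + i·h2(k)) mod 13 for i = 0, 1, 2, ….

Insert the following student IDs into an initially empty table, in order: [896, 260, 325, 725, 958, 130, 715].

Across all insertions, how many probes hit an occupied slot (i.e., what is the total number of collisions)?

7

896: h=9 => slot 9
260: h=2 => slot 2
325: h=2, h2=2, probe 2,4 => slot 4
725: h=10 => slot 10
958: h=4, h2=11, probe 4,2,0 => slot 0
130: h=2, h2=11, probe 2,0,11 => slot 11
715: h=2, h2=8, probe 2,10,5 => slot 5
Table: [958, _, 260, _, 325, 715, _, _, _, 896, 725, 130, _]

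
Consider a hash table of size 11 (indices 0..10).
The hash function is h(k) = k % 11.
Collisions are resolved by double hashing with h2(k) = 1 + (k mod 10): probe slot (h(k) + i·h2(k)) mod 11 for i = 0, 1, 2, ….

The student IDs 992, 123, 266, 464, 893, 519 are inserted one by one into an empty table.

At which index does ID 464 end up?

7

992 hashes to 2; slot 2 is free -> place at 2.
123 hashes to 2, h2=4; 2 taken -> place at 6.
266 hashes to 2, h2=7; 2 taken -> place at 9.
464 hashes to 2, h2=5; 2 taken -> place at 7.
893 hashes to 2, h2=4; 2,6 taken -> place at 10.
519 hashes to 2, h2=10; 2 taken -> place at 1.
Table: [—, 519, 992, —, —, —, 123, 464, —, 266, 893]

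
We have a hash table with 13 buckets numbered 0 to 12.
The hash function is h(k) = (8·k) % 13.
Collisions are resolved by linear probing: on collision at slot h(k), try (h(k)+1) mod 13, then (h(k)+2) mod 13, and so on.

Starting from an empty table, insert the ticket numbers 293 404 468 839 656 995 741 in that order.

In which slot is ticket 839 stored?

5

Insert 293: h=4, slot 4 empty → index 4.
Insert 404: h=8, slot 8 empty → index 8.
Insert 468: h=0, slot 0 empty → index 0.
Insert 839: h=4, slot 4 occupied → index 5.
Insert 656: h=9, slot 9 empty → index 9.
Insert 995: h=4, slots 4,5 occupied → index 6.
Insert 741: h=0, slot 0 occupied → index 1.
Table: [468, 741, —, —, 293, 839, 995, —, 404, 656, —, —, —]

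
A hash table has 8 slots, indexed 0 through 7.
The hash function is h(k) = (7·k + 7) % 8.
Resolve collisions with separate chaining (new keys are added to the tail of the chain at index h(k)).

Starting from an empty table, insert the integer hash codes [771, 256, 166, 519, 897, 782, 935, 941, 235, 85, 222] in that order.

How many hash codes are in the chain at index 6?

771 → bucket 4
256 → bucket 7
166 → bucket 1
519 → bucket 0
897 → bucket 6
782 → bucket 1 (collision)
935 → bucket 0 (collision)
941 → bucket 2
235 → bucket 4 (collision)
85 → bucket 2 (collision)
222 → bucket 1 (collision)
Final buckets:
0: 519 -> 935
1: 166 -> 782 -> 222
2: 941 -> 85
3: .
4: 771 -> 235
5: .
6: 897
7: 256

1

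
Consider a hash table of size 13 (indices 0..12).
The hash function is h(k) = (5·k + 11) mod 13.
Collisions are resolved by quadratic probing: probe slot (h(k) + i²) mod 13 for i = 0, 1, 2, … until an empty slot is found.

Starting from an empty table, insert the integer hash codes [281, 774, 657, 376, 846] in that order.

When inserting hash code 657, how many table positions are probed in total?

2

281: h=12 -> slot 12
774: h=7 -> slot 7
657: h=7, probe 7,8 -> slot 8
376: h=6 -> slot 6
846: h=3 -> slot 3
Table: [—, —, —, 846, —, —, 376, 774, 657, —, —, —, 281]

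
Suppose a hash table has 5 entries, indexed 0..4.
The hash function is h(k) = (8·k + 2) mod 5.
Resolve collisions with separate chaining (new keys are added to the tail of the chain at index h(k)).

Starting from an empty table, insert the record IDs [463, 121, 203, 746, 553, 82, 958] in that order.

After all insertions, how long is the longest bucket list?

4

Insert 463: h=1, bucket 1 empty -> new chain.
Insert 121: h=0, bucket 0 empty -> new chain.
Insert 203: h=1, bucket 1 nonempty -> append to chain.
Insert 746: h=0, bucket 0 nonempty -> append to chain.
Insert 553: h=1, bucket 1 nonempty -> append to chain.
Insert 82: h=3, bucket 3 empty -> new chain.
Insert 958: h=1, bucket 1 nonempty -> append to chain.
Final buckets:
0: 121 -> 746
1: 463 -> 203 -> 553 -> 958
2: _
3: 82
4: _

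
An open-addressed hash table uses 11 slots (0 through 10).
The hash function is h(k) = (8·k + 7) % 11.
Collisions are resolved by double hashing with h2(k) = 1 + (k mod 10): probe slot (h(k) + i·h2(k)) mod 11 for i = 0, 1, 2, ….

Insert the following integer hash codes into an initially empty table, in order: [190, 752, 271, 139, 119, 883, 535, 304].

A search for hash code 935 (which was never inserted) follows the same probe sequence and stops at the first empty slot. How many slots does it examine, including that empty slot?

190 hashes to 9; slot 9 is free => place at 9.
752 hashes to 6; slot 6 is free => place at 6.
271 hashes to 8; slot 8 is free => place at 8.
139 hashes to 8, h2=10; 8 taken => place at 7.
119 hashes to 2; slot 2 is free => place at 2.
883 hashes to 9, h2=4; 9,2,6 taken => place at 10.
535 hashes to 8, h2=6; 8 taken => place at 3.
304 hashes to 8, h2=5; 8,2,7 taken => place at 1.
Table: [—, 304, 119, 535, —, —, 752, 139, 271, 190, 883]
Lookup 935: h=7, h2=6, probe 7,2,8,3,9,4 → slot 4 empty, not found.

6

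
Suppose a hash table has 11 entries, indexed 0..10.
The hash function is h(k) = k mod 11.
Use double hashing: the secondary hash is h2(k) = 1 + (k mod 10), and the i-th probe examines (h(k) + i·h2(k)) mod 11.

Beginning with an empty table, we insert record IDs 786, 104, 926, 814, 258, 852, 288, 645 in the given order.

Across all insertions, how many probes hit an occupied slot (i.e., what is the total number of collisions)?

786 hashes to 5; slot 5 is free -> place at 5.
104 hashes to 5, h2=5; 5 taken -> place at 10.
926 hashes to 2; slot 2 is free -> place at 2.
814 hashes to 0; slot 0 is free -> place at 0.
258 hashes to 5, h2=9; 5 taken -> place at 3.
852 hashes to 5, h2=3; 5 taken -> place at 8.
288 hashes to 2, h2=9; 2,0 taken -> place at 9.
645 hashes to 7; slot 7 is free -> place at 7.
Table: [814, -, 926, 258, -, 786, -, 645, 852, 288, 104]

5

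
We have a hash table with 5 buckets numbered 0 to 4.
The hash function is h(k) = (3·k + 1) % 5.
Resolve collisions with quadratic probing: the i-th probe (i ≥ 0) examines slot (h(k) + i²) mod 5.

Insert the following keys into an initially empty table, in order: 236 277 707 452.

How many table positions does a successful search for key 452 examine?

236: h=4 => slot 4
277: h=2 => slot 2
707: h=2, probe 2,3 => slot 3
452: h=2, probe 2,3,1 => slot 1
Table: [∅, 452, 277, 707, 236]
Lookup 452: h=2, probe 2,3,1 → found at 1.

3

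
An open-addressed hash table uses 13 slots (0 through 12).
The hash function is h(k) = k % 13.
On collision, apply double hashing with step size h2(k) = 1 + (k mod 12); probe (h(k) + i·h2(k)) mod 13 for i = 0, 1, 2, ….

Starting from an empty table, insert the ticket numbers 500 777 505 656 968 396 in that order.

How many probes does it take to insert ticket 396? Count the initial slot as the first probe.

3

500: h=6 → slot 6
777: h=10 → slot 10
505: h=11 → slot 11
656: h=6, h2=9, probe 6,2 → slot 2
968: h=6, h2=9, probe 6,2,11,7 → slot 7
396: h=6, h2=1, probe 6,7,8 → slot 8
Table: [., ., 656, ., ., ., 500, 968, 396, ., 777, 505, .]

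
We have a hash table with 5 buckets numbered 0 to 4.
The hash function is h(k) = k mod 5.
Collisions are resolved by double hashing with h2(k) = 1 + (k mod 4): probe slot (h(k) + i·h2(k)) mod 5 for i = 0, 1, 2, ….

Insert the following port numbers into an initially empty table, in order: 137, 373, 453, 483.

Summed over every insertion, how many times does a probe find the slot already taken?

3

137: h=2 => slot 2
373: h=3 => slot 3
453: h=3, h2=2, probe 3,0 => slot 0
483: h=3, h2=4, probe 3,2,1 => slot 1
Table: [453, 483, 137, 373, .]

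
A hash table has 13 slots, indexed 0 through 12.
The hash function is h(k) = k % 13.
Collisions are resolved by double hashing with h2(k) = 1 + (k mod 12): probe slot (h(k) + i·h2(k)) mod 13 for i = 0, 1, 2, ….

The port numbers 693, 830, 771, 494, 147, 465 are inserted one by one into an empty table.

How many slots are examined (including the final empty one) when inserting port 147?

693 hashes to 4; slot 4 is free => place at 4.
830 hashes to 11; slot 11 is free => place at 11.
771 hashes to 4, h2=4; 4 taken => place at 8.
494 hashes to 0; slot 0 is free => place at 0.
147 hashes to 4, h2=4; 4,8 taken => place at 12.
465 hashes to 10; slot 10 is free => place at 10.
Table: [494, _, _, _, 693, _, _, _, 771, _, 465, 830, 147]

3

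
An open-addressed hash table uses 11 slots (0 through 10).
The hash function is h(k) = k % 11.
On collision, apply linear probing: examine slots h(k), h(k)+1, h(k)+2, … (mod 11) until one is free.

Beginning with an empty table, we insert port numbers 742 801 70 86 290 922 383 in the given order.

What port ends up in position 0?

922

Insert 742: h=5, slot 5 empty => index 5.
Insert 801: h=9, slot 9 empty => index 9.
Insert 70: h=4, slot 4 empty => index 4.
Insert 86: h=9, slot 9 occupied => index 10.
Insert 290: h=4, slots 4,5 occupied => index 6.
Insert 922: h=9, slots 9,10 occupied => index 0.
Insert 383: h=9, slots 9,10,0 occupied => index 1.
Table: [922, 383, ., ., 70, 742, 290, ., ., 801, 86]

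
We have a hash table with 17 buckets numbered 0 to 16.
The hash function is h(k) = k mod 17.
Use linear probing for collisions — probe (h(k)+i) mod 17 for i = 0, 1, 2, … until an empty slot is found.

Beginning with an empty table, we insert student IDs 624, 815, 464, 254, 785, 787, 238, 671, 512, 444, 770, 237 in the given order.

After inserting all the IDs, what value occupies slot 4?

624: h=12 → slot 12
815: h=16 → slot 16
464: h=5 → slot 5
254: h=16, probe 16,0 → slot 0
785: h=3 → slot 3
787: h=5, probe 5,6 → slot 6
238: h=0, probe 0,1 → slot 1
671: h=8 → slot 8
512: h=2 → slot 2
444: h=2, probe 2,3,4 → slot 4
770: h=5, probe 5,6,7 → slot 7
237: h=16, probe 16,0,1,2,3,4,5,6,7,8,9 → slot 9
Table: [254, 238, 512, 785, 444, 464, 787, 770, 671, 237, _, _, 624, _, _, _, 815]

444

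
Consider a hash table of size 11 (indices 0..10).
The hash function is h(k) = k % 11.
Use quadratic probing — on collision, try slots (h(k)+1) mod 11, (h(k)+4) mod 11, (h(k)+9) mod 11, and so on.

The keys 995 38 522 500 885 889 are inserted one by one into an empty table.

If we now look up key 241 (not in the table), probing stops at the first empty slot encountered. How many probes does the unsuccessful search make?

2

995 hashes to 5; slot 5 is free => place at 5.
38 hashes to 5; 5 taken => place at 6.
522 hashes to 5; 5,6 taken => place at 9.
500 hashes to 5; 5,6,9 taken => place at 3.
885 hashes to 5; 5,6,9,3 taken => place at 10.
889 hashes to 9; 9,10 taken => place at 2.
Table: [—, —, 889, 500, —, 995, 38, —, —, 522, 885]
Lookup 241: h=10, probe 10,0 → slot 0 empty, not found.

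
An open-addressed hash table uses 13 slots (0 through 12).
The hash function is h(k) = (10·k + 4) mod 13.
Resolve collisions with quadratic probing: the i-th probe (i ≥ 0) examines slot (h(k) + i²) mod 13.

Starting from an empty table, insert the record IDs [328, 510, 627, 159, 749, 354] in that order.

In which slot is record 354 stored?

Insert 328: h=8, slot 8 empty → index 8.
Insert 510: h=8, slot 8 occupied → index 9.
Insert 627: h=8, slots 8,9 occupied → index 12.
Insert 159: h=8, slots 8,9,12 occupied → index 4.
Insert 749: h=6, slot 6 empty → index 6.
Insert 354: h=8, slots 8,9,12,4 occupied → index 11.
Table: [_, _, _, _, 159, _, 749, _, 328, 510, _, 354, 627]

11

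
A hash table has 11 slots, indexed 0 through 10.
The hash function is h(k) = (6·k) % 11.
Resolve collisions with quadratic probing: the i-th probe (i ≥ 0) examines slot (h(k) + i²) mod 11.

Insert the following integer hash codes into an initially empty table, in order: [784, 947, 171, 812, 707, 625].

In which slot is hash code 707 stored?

8

Insert 784: h=7, slot 7 empty → index 7.
Insert 947: h=6, slot 6 empty → index 6.
Insert 171: h=3, slot 3 empty → index 3.
Insert 812: h=10, slot 10 empty → index 10.
Insert 707: h=7, slot 7 occupied → index 8.
Insert 625: h=10, slot 10 occupied → index 0.
Table: [625, —, —, 171, —, —, 947, 784, 707, —, 812]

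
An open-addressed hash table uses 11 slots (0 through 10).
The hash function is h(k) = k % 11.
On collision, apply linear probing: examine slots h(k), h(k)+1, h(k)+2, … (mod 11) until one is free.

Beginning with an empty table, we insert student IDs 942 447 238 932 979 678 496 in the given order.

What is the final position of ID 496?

942 hashes to 7; slot 7 is free → place at 7.
447 hashes to 7; 7 taken → place at 8.
238 hashes to 7; 7,8 taken → place at 9.
932 hashes to 8; 8,9 taken → place at 10.
979 hashes to 0; slot 0 is free → place at 0.
678 hashes to 7; 7,8,9,10,0 taken → place at 1.
496 hashes to 1; 1 taken → place at 2.
Table: [979, 678, 496, ∅, ∅, ∅, ∅, 942, 447, 238, 932]

2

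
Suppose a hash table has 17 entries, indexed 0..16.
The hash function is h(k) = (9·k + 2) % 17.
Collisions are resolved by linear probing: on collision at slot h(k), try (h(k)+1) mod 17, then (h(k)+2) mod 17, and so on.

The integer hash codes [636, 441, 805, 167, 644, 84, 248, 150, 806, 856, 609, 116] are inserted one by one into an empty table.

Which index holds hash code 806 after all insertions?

15

636 hashes to 14; slot 14 is free => place at 14.
441 hashes to 10; slot 10 is free => place at 10.
805 hashes to 5; slot 5 is free => place at 5.
167 hashes to 9; slot 9 is free => place at 9.
644 hashes to 1; slot 1 is free => place at 1.
84 hashes to 10; 10 taken => place at 11.
248 hashes to 7; slot 7 is free => place at 7.
150 hashes to 9; 9,10,11 taken => place at 12.
806 hashes to 14; 14 taken => place at 15.
856 hashes to 5; 5 taken => place at 6.
609 hashes to 9; 9,10,11,12 taken => place at 13.
116 hashes to 9; 9,10,11,12,13,14,15 taken => place at 16.
Table: [_, 644, _, _, _, 805, 856, 248, _, 167, 441, 84, 150, 609, 636, 806, 116]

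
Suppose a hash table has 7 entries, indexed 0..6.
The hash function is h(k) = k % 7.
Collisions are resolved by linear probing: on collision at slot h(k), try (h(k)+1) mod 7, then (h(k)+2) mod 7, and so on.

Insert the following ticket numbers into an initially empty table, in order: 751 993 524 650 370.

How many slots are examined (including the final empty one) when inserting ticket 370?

5

751: h=2 -> slot 2
993: h=6 -> slot 6
524: h=6, probe 6,0 -> slot 0
650: h=6, probe 6,0,1 -> slot 1
370: h=6, probe 6,0,1,2,3 -> slot 3
Table: [524, 650, 751, 370, ∅, ∅, 993]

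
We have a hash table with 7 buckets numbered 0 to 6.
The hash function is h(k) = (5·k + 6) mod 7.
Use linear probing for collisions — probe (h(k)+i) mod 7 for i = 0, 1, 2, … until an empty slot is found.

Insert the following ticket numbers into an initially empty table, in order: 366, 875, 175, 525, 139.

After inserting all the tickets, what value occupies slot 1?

Insert 366: h=2, slot 2 empty -> index 2.
Insert 875: h=6, slot 6 empty -> index 6.
Insert 175: h=6, slot 6 occupied -> index 0.
Insert 525: h=6, slots 6,0 occupied -> index 1.
Insert 139: h=1, slots 1,2 occupied -> index 3.
Table: [175, 525, 366, 139, ., ., 875]

525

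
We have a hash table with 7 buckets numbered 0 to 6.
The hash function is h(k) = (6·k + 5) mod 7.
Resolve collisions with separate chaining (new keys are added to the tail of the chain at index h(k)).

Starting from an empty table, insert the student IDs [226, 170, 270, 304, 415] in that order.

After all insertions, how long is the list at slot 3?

3

226 → bucket 3
170 → bucket 3 (collision)
270 → bucket 1
304 → bucket 2
415 → bucket 3 (collision)
Final buckets:
0: —
1: 270
2: 304
3: 226 -> 170 -> 415
4: —
5: —
6: —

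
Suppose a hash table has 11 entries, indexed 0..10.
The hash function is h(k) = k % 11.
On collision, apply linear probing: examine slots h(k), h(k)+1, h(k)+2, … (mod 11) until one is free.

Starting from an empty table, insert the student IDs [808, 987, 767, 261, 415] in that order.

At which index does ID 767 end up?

Insert 808: h=5, slot 5 empty -> index 5.
Insert 987: h=8, slot 8 empty -> index 8.
Insert 767: h=8, slot 8 occupied -> index 9.
Insert 261: h=8, slots 8,9 occupied -> index 10.
Insert 415: h=8, slots 8,9,10 occupied -> index 0.
Table: [415, —, —, —, —, 808, —, —, 987, 767, 261]

9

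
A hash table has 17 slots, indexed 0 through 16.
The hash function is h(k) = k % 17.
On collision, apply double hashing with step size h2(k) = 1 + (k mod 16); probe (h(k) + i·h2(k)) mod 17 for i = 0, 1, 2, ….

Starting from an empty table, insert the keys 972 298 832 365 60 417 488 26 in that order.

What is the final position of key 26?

14

972 hashes to 3; slot 3 is free => place at 3.
298 hashes to 9; slot 9 is free => place at 9.
832 hashes to 16; slot 16 is free => place at 16.
365 hashes to 8; slot 8 is free => place at 8.
60 hashes to 9, h2=13; 9 taken => place at 5.
417 hashes to 9, h2=2; 9 taken => place at 11.
488 hashes to 12; slot 12 is free => place at 12.
26 hashes to 9, h2=11; 9,3 taken => place at 14.
Table: [∅, ∅, ∅, 972, ∅, 60, ∅, ∅, 365, 298, ∅, 417, 488, ∅, 26, ∅, 832]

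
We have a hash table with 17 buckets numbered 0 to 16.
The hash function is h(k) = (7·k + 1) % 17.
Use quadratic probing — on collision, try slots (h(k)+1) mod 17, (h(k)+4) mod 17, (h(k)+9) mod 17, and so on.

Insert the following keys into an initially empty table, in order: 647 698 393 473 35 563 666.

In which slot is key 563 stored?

647: h=8 -> slot 8
698: h=8, probe 8,9 -> slot 9
393: h=15 -> slot 15
473: h=14 -> slot 14
35: h=8, probe 8,9,12 -> slot 12
563: h=15, probe 15,16 -> slot 16
666: h=5 -> slot 5
Table: [—, —, —, —, —, 666, —, —, 647, 698, —, —, 35, —, 473, 393, 563]

16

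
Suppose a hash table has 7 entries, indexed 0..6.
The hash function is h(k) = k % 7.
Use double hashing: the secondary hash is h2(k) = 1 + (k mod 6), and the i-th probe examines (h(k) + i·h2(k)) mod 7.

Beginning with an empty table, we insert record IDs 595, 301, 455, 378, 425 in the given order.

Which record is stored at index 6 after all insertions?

455

Insert 595: h=0, slot 0 empty → index 0.
Insert 301: h=0, h2=2, slot 0 occupied → index 2.
Insert 455: h=0, h2=6, slot 0 occupied → index 6.
Insert 378: h=0, h2=1, slot 0 occupied → index 1.
Insert 425: h=5, slot 5 empty → index 5.
Table: [595, 378, 301, ∅, ∅, 425, 455]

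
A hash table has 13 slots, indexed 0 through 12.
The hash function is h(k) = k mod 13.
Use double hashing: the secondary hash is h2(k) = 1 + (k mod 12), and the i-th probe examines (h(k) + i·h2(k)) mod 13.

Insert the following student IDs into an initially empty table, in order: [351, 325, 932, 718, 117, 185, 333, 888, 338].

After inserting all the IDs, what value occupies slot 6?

338

351: h=0 → slot 0
325: h=0, h2=2, probe 0,2 → slot 2
932: h=9 → slot 9
718: h=3 → slot 3
117: h=0, h2=10, probe 0,10 → slot 10
185: h=3, h2=6, probe 3,9,2,8 → slot 8
333: h=8, h2=10, probe 8,5 → slot 5
888: h=4 → slot 4
338: h=0, h2=3, probe 0,3,6 → slot 6
Table: [351, —, 325, 718, 888, 333, 338, —, 185, 932, 117, —, —]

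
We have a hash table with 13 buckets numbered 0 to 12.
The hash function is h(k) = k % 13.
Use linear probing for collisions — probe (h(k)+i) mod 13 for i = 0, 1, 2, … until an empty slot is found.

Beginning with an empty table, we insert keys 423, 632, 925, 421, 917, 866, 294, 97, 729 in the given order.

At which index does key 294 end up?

423 hashes to 7; slot 7 is free -> place at 7.
632 hashes to 8; slot 8 is free -> place at 8.
925 hashes to 2; slot 2 is free -> place at 2.
421 hashes to 5; slot 5 is free -> place at 5.
917 hashes to 7; 7,8 taken -> place at 9.
866 hashes to 8; 8,9 taken -> place at 10.
294 hashes to 8; 8,9,10 taken -> place at 11.
97 hashes to 6; slot 6 is free -> place at 6.
729 hashes to 1; slot 1 is free -> place at 1.
Table: [., 729, 925, ., ., 421, 97, 423, 632, 917, 866, 294, .]

11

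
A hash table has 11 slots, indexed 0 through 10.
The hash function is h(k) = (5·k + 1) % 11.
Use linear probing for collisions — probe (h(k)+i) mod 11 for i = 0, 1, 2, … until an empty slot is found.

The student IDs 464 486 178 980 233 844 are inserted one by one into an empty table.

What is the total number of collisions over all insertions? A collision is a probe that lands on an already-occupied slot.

464 hashes to 0; slot 0 is free → place at 0.
486 hashes to 0; 0 taken → place at 1.
178 hashes to 0; 0,1 taken → place at 2.
980 hashes to 6; slot 6 is free → place at 6.
233 hashes to 0; 0,1,2 taken → place at 3.
844 hashes to 8; slot 8 is free → place at 8.
Table: [464, 486, 178, 233, ., ., 980, ., 844, ., .]

6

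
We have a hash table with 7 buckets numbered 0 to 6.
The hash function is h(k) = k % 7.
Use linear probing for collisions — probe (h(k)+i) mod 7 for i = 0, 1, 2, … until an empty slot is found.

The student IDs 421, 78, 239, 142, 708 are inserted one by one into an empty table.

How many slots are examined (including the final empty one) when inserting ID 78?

421: h=1 → slot 1
78: h=1, probe 1,2 → slot 2
239: h=1, probe 1,2,3 → slot 3
142: h=2, probe 2,3,4 → slot 4
708: h=1, probe 1,2,3,4,5 → slot 5
Table: [_, 421, 78, 239, 142, 708, _]

2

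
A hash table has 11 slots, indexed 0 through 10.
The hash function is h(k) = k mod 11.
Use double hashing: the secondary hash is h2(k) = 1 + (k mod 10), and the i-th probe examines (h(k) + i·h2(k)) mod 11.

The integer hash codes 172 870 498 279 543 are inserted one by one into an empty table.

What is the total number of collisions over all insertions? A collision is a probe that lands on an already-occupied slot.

Insert 172: h=7, slot 7 empty -> index 7.
Insert 870: h=1, slot 1 empty -> index 1.
Insert 498: h=3, slot 3 empty -> index 3.
Insert 279: h=4, slot 4 empty -> index 4.
Insert 543: h=4, h2=4, slot 4 occupied -> index 8.
Table: [∅, 870, ∅, 498, 279, ∅, ∅, 172, 543, ∅, ∅]

1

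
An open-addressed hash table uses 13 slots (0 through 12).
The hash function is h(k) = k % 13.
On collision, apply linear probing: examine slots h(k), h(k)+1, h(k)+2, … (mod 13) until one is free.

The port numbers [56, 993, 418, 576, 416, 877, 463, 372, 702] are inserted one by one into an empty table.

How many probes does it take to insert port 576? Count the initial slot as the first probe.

3

56: h=4 -> slot 4
993: h=5 -> slot 5
418: h=2 -> slot 2
576: h=4, probe 4,5,6 -> slot 6
416: h=0 -> slot 0
877: h=6, probe 6,7 -> slot 7
463: h=8 -> slot 8
372: h=8, probe 8,9 -> slot 9
702: h=0, probe 0,1 -> slot 1
Table: [416, 702, 418, ., 56, 993, 576, 877, 463, 372, ., ., .]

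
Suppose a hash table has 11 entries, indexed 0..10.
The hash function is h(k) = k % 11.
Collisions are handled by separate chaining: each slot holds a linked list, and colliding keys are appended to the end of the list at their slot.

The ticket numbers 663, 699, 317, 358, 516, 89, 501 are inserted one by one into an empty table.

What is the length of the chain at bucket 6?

663 -> bucket 3
699 -> bucket 6
317 -> bucket 9
358 -> bucket 6 (collision)
516 -> bucket 10
89 -> bucket 1
501 -> bucket 6 (collision)
Final buckets:
0: -
1: 89
2: -
3: 663
4: -
5: -
6: 699 -> 358 -> 501
7: -
8: -
9: 317
10: 516

3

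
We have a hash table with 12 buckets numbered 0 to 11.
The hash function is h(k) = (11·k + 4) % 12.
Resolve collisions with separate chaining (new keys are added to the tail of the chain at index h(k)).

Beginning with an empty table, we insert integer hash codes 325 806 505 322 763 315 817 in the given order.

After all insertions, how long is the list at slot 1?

1

325 -> bucket 3
806 -> bucket 2
505 -> bucket 3 (collision)
322 -> bucket 6
763 -> bucket 9
315 -> bucket 1
817 -> bucket 3 (collision)
Final buckets:
0: -
1: 315
2: 806
3: 325 -> 505 -> 817
4: -
5: -
6: 322
7: -
8: -
9: 763
10: -
11: -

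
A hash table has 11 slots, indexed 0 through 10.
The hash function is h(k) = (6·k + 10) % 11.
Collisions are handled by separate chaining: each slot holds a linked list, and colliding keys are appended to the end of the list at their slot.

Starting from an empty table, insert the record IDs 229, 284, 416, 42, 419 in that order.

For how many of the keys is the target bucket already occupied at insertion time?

3

229 -> bucket 9
284 -> bucket 9 (collision)
416 -> bucket 9 (collision)
42 -> bucket 9 (collision)
419 -> bucket 5
Final buckets:
0: -
1: -
2: -
3: -
4: -
5: 419
6: -
7: -
8: -
9: 229 -> 284 -> 416 -> 42
10: -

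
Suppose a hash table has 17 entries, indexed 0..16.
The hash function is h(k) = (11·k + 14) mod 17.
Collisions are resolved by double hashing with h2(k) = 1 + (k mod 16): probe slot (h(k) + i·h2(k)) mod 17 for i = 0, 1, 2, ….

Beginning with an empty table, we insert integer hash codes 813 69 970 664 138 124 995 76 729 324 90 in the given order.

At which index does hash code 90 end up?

5

813 hashes to 15; slot 15 is free => place at 15.
69 hashes to 8; slot 8 is free => place at 8.
970 hashes to 8, h2=11; 8 taken => place at 2.
664 hashes to 8, h2=9; 8 taken => place at 0.
138 hashes to 2, h2=11; 2 taken => place at 13.
124 hashes to 1; slot 1 is free => place at 1.
995 hashes to 11; slot 11 is free => place at 11.
76 hashes to 0, h2=13; 0,13 taken => place at 9.
729 hashes to 9, h2=10; 9,2 taken => place at 12.
324 hashes to 8, h2=5; 8,13,1 taken => place at 6.
90 hashes to 1, h2=11; 1,12,6,0,11 taken => place at 5.
Table: [664, 124, 970, -, -, 90, 324, -, 69, 76, -, 995, 729, 138, -, 813, -]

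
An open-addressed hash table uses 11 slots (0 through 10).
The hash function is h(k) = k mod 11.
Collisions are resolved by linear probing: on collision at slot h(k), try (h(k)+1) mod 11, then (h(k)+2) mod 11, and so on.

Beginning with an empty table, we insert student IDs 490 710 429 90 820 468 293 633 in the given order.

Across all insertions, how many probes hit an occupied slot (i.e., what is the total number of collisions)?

15

490: h=6 => slot 6
710: h=6, probe 6,7 => slot 7
429: h=0 => slot 0
90: h=2 => slot 2
820: h=6, probe 6,7,8 => slot 8
468: h=6, probe 6,7,8,9 => slot 9
293: h=7, probe 7,8,9,10 => slot 10
633: h=6, probe 6,7,8,9,10,0,1 => slot 1
Table: [429, 633, 90, -, -, -, 490, 710, 820, 468, 293]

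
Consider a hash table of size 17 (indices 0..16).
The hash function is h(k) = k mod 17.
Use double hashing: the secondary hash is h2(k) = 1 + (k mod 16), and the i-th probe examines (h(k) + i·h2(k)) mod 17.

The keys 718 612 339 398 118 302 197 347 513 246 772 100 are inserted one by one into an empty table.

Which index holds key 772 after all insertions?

718 hashes to 4; slot 4 is free -> place at 4.
612 hashes to 0; slot 0 is free -> place at 0.
339 hashes to 16; slot 16 is free -> place at 16.
398 hashes to 7; slot 7 is free -> place at 7.
118 hashes to 16, h2=7; 16 taken -> place at 6.
302 hashes to 13; slot 13 is free -> place at 13.
197 hashes to 10; slot 10 is free -> place at 10.
347 hashes to 7, h2=12; 7 taken -> place at 2.
513 hashes to 3; slot 3 is free -> place at 3.
246 hashes to 8; slot 8 is free -> place at 8.
772 hashes to 7, h2=5; 7 taken -> place at 12.
100 hashes to 15; slot 15 is free -> place at 15.
Table: [612, ., 347, 513, 718, ., 118, 398, 246, ., 197, ., 772, 302, ., 100, 339]

12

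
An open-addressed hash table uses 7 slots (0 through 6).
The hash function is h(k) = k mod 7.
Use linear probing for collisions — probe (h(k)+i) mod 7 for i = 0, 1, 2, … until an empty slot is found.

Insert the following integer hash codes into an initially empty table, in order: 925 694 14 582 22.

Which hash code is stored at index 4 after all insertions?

Insert 925: h=1, slot 1 empty => index 1.
Insert 694: h=1, slot 1 occupied => index 2.
Insert 14: h=0, slot 0 empty => index 0.
Insert 582: h=1, slots 1,2 occupied => index 3.
Insert 22: h=1, slots 1,2,3 occupied => index 4.
Table: [14, 925, 694, 582, 22, ∅, ∅]

22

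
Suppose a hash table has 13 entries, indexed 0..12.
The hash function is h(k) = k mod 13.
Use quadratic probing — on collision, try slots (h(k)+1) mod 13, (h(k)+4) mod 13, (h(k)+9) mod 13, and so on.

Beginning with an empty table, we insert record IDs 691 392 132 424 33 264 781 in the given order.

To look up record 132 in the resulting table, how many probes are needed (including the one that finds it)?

3

691: h=2 -> slot 2
392: h=2, probe 2,3 -> slot 3
132: h=2, probe 2,3,6 -> slot 6
424: h=8 -> slot 8
33: h=7 -> slot 7
264: h=4 -> slot 4
781: h=1 -> slot 1
Table: [_, 781, 691, 392, 264, _, 132, 33, 424, _, _, _, _]
Lookup 132: h=2, probe 2,3,6 → found at 6.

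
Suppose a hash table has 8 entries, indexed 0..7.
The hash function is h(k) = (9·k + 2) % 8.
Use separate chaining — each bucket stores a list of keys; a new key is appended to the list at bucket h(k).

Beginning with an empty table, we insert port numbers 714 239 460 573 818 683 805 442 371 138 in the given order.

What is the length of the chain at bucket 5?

714 → bucket 4
239 → bucket 1
460 → bucket 6
573 → bucket 7
818 → bucket 4 (collision)
683 → bucket 5
805 → bucket 7 (collision)
442 → bucket 4 (collision)
371 → bucket 5 (collision)
138 → bucket 4 (collision)
Final buckets:
0: .
1: 239
2: .
3: .
4: 714 -> 818 -> 442 -> 138
5: 683 -> 371
6: 460
7: 573 -> 805

2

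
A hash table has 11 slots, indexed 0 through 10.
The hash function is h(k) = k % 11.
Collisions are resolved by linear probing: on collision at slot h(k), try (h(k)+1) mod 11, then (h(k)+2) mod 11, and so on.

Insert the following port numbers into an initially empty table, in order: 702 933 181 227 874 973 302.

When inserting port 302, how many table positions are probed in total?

702 hashes to 9; slot 9 is free -> place at 9.
933 hashes to 9; 9 taken -> place at 10.
181 hashes to 5; slot 5 is free -> place at 5.
227 hashes to 7; slot 7 is free -> place at 7.
874 hashes to 5; 5 taken -> place at 6.
973 hashes to 5; 5,6,7 taken -> place at 8.
302 hashes to 5; 5,6,7,8,9,10 taken -> place at 0.
Table: [302, -, -, -, -, 181, 874, 227, 973, 702, 933]

7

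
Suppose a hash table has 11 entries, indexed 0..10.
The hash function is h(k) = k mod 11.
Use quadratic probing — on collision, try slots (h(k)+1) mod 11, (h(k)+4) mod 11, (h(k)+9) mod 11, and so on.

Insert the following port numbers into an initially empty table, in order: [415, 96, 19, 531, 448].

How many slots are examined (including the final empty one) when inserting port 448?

415: h=8 => slot 8
96: h=8, probe 8,9 => slot 9
19: h=8, probe 8,9,1 => slot 1
531: h=3 => slot 3
448: h=8, probe 8,9,1,6 => slot 6
Table: [_, 19, _, 531, _, _, 448, _, 415, 96, _]

4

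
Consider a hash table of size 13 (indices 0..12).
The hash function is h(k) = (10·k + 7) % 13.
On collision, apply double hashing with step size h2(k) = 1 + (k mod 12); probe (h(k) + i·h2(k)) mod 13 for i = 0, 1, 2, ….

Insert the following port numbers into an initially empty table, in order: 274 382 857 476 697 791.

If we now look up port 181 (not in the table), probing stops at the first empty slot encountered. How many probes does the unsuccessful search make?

2

274: h=4 → slot 4
382: h=5 → slot 5
857: h=10 → slot 10
476: h=9 → slot 9
697: h=9, h2=2, probe 9,11 → slot 11
791: h=0 → slot 0
Table: [791, ∅, ∅, ∅, 274, 382, ∅, ∅, ∅, 476, 857, 697, ∅]
Lookup 181: h=10, h2=2, probe 10,12 → slot 12 empty, not found.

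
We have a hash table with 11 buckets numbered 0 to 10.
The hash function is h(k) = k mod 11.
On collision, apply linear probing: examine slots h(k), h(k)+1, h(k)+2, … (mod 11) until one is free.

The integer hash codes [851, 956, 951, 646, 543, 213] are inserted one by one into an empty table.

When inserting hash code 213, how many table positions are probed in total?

Insert 851: h=4, slot 4 empty → index 4.
Insert 956: h=10, slot 10 empty → index 10.
Insert 951: h=5, slot 5 empty → index 5.
Insert 646: h=8, slot 8 empty → index 8.
Insert 543: h=4, slots 4,5 occupied → index 6.
Insert 213: h=4, slots 4,5,6 occupied → index 7.
Table: [-, -, -, -, 851, 951, 543, 213, 646, -, 956]

4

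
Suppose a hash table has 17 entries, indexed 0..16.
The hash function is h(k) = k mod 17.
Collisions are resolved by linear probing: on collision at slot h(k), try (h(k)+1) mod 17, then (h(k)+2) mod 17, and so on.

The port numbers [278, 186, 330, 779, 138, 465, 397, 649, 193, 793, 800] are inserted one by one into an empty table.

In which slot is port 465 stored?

Insert 278: h=6, slot 6 empty => index 6.
Insert 186: h=16, slot 16 empty => index 16.
Insert 330: h=7, slot 7 empty => index 7.
Insert 779: h=14, slot 14 empty => index 14.
Insert 138: h=2, slot 2 empty => index 2.
Insert 465: h=6, slots 6,7 occupied => index 8.
Insert 397: h=6, slots 6,7,8 occupied => index 9.
Insert 649: h=3, slot 3 empty => index 3.
Insert 193: h=6, slots 6,7,8,9 occupied => index 10.
Insert 793: h=11, slot 11 empty => index 11.
Insert 800: h=1, slot 1 empty => index 1.
Table: [—, 800, 138, 649, —, —, 278, 330, 465, 397, 193, 793, —, —, 779, —, 186]

8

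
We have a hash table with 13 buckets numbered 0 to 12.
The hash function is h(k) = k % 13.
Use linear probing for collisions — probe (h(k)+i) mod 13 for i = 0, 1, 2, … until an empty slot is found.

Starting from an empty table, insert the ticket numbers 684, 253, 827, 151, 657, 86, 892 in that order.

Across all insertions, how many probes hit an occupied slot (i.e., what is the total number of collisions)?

Insert 684: h=8, slot 8 empty -> index 8.
Insert 253: h=6, slot 6 empty -> index 6.
Insert 827: h=8, slot 8 occupied -> index 9.
Insert 151: h=8, slots 8,9 occupied -> index 10.
Insert 657: h=7, slot 7 empty -> index 7.
Insert 86: h=8, slots 8,9,10 occupied -> index 11.
Insert 892: h=8, slots 8,9,10,11 occupied -> index 12.
Table: [., ., ., ., ., ., 253, 657, 684, 827, 151, 86, 892]

10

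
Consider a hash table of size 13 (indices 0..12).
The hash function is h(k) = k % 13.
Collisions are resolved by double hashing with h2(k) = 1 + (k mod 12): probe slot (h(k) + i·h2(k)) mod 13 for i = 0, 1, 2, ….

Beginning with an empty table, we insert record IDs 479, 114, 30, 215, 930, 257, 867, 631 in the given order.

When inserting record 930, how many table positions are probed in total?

2

Insert 479: h=11, slot 11 empty => index 11.
Insert 114: h=10, slot 10 empty => index 10.
Insert 30: h=4, slot 4 empty => index 4.
Insert 215: h=7, slot 7 empty => index 7.
Insert 930: h=7, h2=7, slot 7 occupied => index 1.
Insert 257: h=10, h2=6, slot 10 occupied => index 3.
Insert 867: h=9, slot 9 empty => index 9.
Insert 631: h=7, h2=8, slot 7 occupied => index 2.
Table: [∅, 930, 631, 257, 30, ∅, ∅, 215, ∅, 867, 114, 479, ∅]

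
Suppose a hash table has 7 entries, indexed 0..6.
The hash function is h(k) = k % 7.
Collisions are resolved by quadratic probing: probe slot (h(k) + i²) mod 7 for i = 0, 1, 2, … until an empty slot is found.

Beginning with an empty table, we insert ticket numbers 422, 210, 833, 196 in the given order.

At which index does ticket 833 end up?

422 hashes to 2; slot 2 is free → place at 2.
210 hashes to 0; slot 0 is free → place at 0.
833 hashes to 0; 0 taken → place at 1.
196 hashes to 0; 0,1 taken → place at 4.
Table: [210, 833, 422, _, 196, _, _]

1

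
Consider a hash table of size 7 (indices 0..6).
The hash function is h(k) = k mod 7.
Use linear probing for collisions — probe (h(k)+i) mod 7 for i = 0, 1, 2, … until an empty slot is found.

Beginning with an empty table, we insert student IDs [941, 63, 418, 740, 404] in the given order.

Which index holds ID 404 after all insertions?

1

941 hashes to 3; slot 3 is free => place at 3.
63 hashes to 0; slot 0 is free => place at 0.
418 hashes to 5; slot 5 is free => place at 5.
740 hashes to 5; 5 taken => place at 6.
404 hashes to 5; 5,6,0 taken => place at 1.
Table: [63, 404, _, 941, _, 418, 740]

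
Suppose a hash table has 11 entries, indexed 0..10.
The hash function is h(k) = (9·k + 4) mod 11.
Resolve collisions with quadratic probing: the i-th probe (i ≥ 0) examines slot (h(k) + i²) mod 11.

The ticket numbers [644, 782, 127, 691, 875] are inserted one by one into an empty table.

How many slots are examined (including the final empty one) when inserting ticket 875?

Insert 644: h=3, slot 3 empty => index 3.
Insert 782: h=2, slot 2 empty => index 2.
Insert 127: h=3, slot 3 occupied => index 4.
Insert 691: h=8, slot 8 empty => index 8.
Insert 875: h=3, slots 3,4 occupied => index 7.
Table: [-, -, 782, 644, 127, -, -, 875, 691, -, -]

3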